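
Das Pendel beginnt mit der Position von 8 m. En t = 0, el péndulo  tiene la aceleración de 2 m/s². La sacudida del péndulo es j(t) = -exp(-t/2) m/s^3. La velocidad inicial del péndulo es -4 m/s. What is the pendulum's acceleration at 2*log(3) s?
Starting from jerk j(t) = -exp(-t/2), we take 1 integral. The antiderivative of jerk is acceleration. Using a(0) = 2, we get a(t) = 2·exp(-t/2). From the given acceleration equation a(t) = 2·exp(-t/2), we substitute t = 2*log(3) to get a = 2/3.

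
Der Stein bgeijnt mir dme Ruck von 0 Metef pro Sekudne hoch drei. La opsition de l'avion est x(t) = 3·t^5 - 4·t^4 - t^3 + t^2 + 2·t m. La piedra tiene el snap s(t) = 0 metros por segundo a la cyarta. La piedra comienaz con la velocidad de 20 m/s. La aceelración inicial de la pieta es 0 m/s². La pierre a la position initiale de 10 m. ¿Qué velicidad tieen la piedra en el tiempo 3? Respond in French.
Nous devons intégrer notre équation du snap s(t) = 0 3 fois. En intégrant le snap et en utilisant la condition initiale j(0) = 0, nous obtenons j(t) = 0. En prenant ∫j(t)dt et en appliquant a(0) = 0, nous trouvons a(t) = 0. En intégrant l'accélération et en utilisant la condition initiale v(0) = 20, nous obtenons v(t) = 20. Nous avons la vitesse v(t) = 20. En substituant t = 3: v(3) = 20.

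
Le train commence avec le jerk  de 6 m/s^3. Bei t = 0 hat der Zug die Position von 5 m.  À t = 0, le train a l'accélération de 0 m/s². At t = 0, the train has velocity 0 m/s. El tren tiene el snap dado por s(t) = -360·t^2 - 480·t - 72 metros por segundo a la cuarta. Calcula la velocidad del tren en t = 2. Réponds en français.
Nous devons trouver l'intégrale de notre équation du snap s(t) = -360·t^2 - 480·t - 72 3 fois. L'intégrale du snap, avec j(0) = 6, donne le jerk: j(t) = -120·t^3 - 240·t^2 - 72·t + 6. L'intégrale du jerk est l'accélération. En utilisant a(0) = 0, nous obtenons a(t) = 2·t·(-15·t^3 - 40·t^2 - 18·t + 3). L'intégrale de l'accélération, avec v(0) = 0, donne la vitesse: v(t) = t^2·(-6·t^3 - 20·t^2 - 12·t + 3). En utilisant v(t) = t^2·(-6·t^3 - 20·t^2 - 12·t + 3) et en substituant t = 2, nous trouvons v = -596.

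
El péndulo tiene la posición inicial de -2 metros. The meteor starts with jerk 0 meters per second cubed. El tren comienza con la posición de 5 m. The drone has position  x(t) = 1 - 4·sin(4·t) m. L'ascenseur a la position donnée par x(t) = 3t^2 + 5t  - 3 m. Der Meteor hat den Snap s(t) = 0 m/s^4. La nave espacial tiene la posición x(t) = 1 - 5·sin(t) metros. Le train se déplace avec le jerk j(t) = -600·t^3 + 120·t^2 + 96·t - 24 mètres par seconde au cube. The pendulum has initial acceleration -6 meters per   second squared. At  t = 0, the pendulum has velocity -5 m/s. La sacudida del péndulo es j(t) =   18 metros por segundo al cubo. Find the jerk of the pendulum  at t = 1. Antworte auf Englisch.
We have jerk j(t) = 18. Substituting t = 1: j(1) = 18.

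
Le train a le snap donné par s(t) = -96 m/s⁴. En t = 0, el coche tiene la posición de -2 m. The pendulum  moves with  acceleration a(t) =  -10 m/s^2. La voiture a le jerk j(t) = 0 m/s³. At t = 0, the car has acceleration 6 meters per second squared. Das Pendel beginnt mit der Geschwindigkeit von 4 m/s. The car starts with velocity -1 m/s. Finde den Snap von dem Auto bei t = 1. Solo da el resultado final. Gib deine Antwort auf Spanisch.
El snap en t = 1 es s = 0.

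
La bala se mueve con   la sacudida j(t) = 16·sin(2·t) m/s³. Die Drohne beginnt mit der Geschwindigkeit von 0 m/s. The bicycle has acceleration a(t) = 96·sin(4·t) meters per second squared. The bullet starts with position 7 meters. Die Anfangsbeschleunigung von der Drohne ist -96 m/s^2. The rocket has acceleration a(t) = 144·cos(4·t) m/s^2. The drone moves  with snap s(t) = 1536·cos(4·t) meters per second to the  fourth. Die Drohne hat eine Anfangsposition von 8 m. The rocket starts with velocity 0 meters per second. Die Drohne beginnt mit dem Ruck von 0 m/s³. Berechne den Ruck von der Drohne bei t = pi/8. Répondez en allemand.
Um dies zu lösen, müssen wir 1 Stammfunktion unserer Gleichung für den Snap s(t) = 1536·cos(4·t) finden. Mit ∫s(t)dt und Anwendung von j(0) = 0, finden wir j(t) = 384·sin(4·t). Mit j(t) = 384·sin(4·t) und Einsetzen von t = pi/8, finden wir j = 384.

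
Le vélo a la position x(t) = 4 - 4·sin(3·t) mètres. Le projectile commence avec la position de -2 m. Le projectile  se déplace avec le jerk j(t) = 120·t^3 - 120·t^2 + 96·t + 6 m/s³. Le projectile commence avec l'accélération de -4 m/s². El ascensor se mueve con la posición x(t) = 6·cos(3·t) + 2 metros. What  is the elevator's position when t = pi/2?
We have position x(t) = 6·cos(3·t) + 2. Substituting t = pi/2: x(pi/2) = 2.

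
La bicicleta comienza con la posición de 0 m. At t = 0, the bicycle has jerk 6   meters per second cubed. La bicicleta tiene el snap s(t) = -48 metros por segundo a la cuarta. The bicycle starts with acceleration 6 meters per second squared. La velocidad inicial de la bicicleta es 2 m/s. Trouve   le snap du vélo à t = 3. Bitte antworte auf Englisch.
We have snap s(t) = -48. Substituting t = 3: s(3) = -48.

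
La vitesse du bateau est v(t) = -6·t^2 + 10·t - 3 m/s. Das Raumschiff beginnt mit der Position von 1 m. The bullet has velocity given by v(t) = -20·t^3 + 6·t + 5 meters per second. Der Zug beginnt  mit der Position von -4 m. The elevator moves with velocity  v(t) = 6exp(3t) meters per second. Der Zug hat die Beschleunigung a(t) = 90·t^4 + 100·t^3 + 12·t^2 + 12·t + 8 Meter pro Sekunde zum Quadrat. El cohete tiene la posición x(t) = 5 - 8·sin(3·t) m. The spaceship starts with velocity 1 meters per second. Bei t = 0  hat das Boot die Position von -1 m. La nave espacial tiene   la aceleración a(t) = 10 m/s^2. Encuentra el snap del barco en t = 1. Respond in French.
En partant de la vitesse v(t) = -6·t^2 + 10·t - 3, nous prenons 3 dérivées. En dérivant la vitesse, nous obtenons l'accélération: a(t) = 10 - 12·t. En prenant d/dt de a(t), nous trouvons j(t) = -12. En prenant d/dt de j(t), nous trouvons s(t) = 0. En utilisant s(t) = 0 et en substituant t = 1, nous trouvons s = 0.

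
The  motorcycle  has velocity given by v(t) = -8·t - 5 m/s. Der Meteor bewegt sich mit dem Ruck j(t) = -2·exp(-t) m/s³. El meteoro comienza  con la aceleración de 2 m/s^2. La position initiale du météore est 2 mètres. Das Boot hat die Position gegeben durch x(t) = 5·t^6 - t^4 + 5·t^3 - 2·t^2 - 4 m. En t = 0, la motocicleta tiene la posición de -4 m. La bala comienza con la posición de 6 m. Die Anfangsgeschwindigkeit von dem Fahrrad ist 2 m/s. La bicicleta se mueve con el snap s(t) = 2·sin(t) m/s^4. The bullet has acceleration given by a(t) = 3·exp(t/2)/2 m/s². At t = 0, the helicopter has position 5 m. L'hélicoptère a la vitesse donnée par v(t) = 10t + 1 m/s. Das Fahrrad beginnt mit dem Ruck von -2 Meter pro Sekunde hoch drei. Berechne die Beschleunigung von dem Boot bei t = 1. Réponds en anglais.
Starting from position x(t) = 5·t^6 - t^4 + 5·t^3 - 2·t^2 - 4, we take 2 derivatives. The derivative of position gives velocity: v(t) = 30·t^5 - 4·t^3 + 15·t^2 - 4·t. The derivative of velocity gives acceleration: a(t) = 150·t^4 - 12·t^2 + 30·t - 4. Using a(t) = 150·t^4 - 12·t^2 + 30·t - 4 and substituting t = 1, we find a = 164.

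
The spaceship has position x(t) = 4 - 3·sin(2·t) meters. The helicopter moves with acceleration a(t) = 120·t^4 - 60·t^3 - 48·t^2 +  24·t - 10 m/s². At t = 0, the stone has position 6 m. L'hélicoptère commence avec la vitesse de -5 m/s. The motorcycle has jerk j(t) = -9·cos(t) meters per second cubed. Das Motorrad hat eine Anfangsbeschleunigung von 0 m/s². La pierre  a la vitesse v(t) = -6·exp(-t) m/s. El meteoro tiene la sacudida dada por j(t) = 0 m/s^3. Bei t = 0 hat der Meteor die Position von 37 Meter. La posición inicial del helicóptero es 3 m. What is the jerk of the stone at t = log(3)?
We must differentiate our velocity equation v(t) = -6·exp(-t) 2 times. The derivative of velocity gives acceleration: a(t) = 6·exp(-t). Taking d/dt of a(t), we find j(t) = -6·exp(-t). Using j(t) = -6·exp(-t) and substituting t = log(3), we find j = -2.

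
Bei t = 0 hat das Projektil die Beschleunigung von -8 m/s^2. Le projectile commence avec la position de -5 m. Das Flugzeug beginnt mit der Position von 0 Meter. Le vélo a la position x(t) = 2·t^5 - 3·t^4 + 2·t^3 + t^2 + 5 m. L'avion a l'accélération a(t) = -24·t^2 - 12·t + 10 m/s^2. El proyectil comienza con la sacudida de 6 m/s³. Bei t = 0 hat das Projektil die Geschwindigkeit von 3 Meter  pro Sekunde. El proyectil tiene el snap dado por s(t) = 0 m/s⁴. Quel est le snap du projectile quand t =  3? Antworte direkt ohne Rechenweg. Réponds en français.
s(3) = 0.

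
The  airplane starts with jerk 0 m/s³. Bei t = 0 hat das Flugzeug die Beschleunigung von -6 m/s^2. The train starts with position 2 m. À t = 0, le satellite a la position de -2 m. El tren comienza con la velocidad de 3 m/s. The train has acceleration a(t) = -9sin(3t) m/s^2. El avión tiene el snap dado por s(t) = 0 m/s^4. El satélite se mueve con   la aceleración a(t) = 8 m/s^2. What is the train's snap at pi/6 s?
Starting from acceleration a(t) = -9·sin(3·t), we take 2 derivatives. Differentiating acceleration, we get jerk: j(t) = -27·cos(3·t). Differentiating jerk, we get snap: s(t) = 81·sin(3·t). We have snap s(t) = 81·sin(3·t). Substituting t = pi/6: s(pi/6) = 81.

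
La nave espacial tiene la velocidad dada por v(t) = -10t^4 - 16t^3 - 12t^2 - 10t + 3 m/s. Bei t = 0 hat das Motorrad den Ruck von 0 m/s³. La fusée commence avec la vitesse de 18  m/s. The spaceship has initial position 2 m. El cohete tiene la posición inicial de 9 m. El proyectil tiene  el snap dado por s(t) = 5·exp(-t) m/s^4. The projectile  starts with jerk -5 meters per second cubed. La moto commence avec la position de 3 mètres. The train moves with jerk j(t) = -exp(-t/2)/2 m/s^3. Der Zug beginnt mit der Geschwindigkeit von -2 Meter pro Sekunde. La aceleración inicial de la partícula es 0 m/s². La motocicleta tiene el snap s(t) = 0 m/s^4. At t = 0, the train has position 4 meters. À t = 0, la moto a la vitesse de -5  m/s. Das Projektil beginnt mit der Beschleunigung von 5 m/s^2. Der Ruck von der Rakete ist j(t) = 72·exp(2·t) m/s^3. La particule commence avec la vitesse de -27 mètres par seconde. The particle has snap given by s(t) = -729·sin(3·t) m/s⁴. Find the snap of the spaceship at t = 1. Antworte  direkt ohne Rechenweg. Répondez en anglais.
At t = 1, s = -336.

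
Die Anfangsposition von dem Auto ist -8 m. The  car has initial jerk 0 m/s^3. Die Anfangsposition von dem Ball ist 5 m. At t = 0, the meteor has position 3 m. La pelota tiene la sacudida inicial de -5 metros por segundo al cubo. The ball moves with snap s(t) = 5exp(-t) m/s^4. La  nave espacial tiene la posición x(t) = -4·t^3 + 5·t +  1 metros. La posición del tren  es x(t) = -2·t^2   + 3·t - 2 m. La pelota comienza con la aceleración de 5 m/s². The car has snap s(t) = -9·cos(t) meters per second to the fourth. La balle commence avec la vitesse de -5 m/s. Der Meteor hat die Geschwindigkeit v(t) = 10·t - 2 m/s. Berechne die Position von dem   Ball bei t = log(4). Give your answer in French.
Nous devons trouver l'intégrale de notre équation du snap s(t) = 5·exp(-t) 4 fois. La primitive du snap, avec j(0) = -5, donne le jerk: j(t) = -5·exp(-t). L'intégrale du jerk, avec a(0) = 5, donne l'accélération: a(t) = 5·exp(-t). L'intégrale de l'accélération est la vitesse. En utilisant v(0) = -5, nous obtenons v(t) = -5·exp(-t). La primitive de la vitesse, avec x(0) = 5, donne la position: x(t) = 5·exp(-t). Nous avons la position x(t) = 5·exp(-t). En substituant t = log(4): x(log(4)) = 5/4.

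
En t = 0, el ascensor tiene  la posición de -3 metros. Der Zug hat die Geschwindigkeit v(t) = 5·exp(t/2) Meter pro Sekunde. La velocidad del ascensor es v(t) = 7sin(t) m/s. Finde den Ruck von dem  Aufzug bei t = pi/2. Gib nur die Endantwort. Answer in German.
Der Ruck bei t = pi/2 ist j = -7.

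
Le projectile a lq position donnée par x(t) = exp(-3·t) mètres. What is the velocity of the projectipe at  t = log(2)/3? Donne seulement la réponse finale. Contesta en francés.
À t = log(2)/3, v = -3/2.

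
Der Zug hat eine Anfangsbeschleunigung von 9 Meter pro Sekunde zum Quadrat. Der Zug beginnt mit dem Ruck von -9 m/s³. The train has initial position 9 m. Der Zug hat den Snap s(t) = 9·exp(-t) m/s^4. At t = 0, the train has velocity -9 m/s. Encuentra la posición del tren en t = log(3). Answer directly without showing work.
x(log(3)) = 3.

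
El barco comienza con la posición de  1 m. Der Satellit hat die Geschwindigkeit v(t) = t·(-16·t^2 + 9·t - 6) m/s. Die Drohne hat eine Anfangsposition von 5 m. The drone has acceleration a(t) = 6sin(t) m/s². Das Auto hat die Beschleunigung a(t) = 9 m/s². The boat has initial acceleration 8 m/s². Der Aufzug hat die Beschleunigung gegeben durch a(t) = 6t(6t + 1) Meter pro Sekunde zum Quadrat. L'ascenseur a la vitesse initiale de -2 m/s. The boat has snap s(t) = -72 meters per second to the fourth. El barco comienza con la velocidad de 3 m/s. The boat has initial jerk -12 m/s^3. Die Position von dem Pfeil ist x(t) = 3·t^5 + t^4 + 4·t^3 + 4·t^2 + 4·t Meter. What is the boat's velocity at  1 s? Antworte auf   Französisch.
Pour résoudre ceci, nous devons prendre 3 intégrales de notre équation du snap s(t) = -72. La primitive du snap, avec j(0) = -12, donne le jerk: j(t) = -72·t - 12. En prenant ∫j(t)dt et en appliquant a(0) = 8, nous trouvons a(t) = -36·t^2 - 12·t + 8. En intégrant l'accélération et en utilisant la condition initiale v(0) = 3, nous obtenons v(t) = -12·t^3 - 6·t^2 + 8·t + 3. De l'équation de la vitesse v(t) = -12·t^3 - 6·t^2 + 8·t + 3, nous substituons t = 1 pour obtenir v = -7.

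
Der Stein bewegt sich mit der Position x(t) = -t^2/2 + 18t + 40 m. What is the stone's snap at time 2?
We must differentiate our position equation x(t) = -t^2/2 + 18·t + 40 4 times. Differentiating position, we get velocity: v(t) = 18 - t. Taking d/dt of v(t), we find a(t) = -1. Taking d/dt of a(t), we find j(t) = 0. The derivative of jerk gives snap: s(t) = 0. We have snap s(t) = 0. Substituting t = 2: s(2) = 0.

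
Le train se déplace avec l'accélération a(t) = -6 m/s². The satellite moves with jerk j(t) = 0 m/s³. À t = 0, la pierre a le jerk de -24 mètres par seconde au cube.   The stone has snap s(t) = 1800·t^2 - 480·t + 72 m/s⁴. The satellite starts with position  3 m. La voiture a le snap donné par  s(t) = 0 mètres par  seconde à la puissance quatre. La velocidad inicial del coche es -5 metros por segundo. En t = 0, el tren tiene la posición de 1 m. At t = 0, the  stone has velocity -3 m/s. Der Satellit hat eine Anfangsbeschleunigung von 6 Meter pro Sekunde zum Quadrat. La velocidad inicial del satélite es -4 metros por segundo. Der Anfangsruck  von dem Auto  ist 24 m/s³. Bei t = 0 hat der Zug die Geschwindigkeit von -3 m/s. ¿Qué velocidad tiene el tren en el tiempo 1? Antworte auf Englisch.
To find the answer, we compute 1 integral of a(t) = -6. The antiderivative of acceleration, with v(0) = -3, gives velocity: v(t) = -6·t - 3. Using v(t) = -6·t - 3 and substituting t = 1, we find v = -9.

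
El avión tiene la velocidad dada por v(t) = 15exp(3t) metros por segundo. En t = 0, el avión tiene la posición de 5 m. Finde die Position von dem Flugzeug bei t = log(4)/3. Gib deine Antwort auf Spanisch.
Debemos encontrar la integral de nuestra ecuación de la velocidad v(t) = 15·exp(3·t) 1 vez. La integral de la velocidad, con x(0) = 5, da la posición: x(t) = 5·exp(3·t). Usando x(t) = 5·exp(3·t) y sustituyendo t = log(4)/3, encontramos x = 20.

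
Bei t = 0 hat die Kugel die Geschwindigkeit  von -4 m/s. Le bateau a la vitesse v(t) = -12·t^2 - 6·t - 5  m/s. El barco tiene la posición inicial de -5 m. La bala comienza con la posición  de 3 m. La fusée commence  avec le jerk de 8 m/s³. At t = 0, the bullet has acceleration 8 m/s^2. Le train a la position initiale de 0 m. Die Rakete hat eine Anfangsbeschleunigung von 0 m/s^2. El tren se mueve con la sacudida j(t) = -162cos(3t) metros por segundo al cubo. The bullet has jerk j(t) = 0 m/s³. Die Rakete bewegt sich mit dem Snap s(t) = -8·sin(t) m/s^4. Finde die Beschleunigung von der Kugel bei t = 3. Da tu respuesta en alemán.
Wir müssen unsere Gleichung für den Ruck j(t) = 0 1-mal integrieren. Das Integral von dem Ruck ist die Beschleunigung. Mit a(0) = 8 erhalten wir a(t) = 8. Mit a(t) = 8 und Einsetzen von t = 3, finden wir a = 8.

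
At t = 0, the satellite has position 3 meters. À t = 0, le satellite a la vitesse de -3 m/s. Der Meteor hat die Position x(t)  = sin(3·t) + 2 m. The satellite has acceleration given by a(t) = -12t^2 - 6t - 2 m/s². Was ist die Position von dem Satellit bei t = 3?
Um dies zu lösen, müssen wir 2 Integrale unserer Gleichung für die Beschleunigung a(t) = -12·t^2 - 6·t - 2 finden. Die Stammfunktion von der Beschleunigung ist die Geschwindigkeit. Mit v(0) = -3 erhalten wir v(t) = -4·t^3 - 3·t^2 - 2·t - 3. Durch Integration von der Geschwindigkeit und Verwendung der Anfangsbedingung x(0) = 3, erhalten wir x(t) = -t^4 - t^3 - t^2 - 3·t + 3. Mit x(t) = -t^4 - t^3 - t^2 - 3·t + 3 und Einsetzen von t = 3, finden wir x = -123.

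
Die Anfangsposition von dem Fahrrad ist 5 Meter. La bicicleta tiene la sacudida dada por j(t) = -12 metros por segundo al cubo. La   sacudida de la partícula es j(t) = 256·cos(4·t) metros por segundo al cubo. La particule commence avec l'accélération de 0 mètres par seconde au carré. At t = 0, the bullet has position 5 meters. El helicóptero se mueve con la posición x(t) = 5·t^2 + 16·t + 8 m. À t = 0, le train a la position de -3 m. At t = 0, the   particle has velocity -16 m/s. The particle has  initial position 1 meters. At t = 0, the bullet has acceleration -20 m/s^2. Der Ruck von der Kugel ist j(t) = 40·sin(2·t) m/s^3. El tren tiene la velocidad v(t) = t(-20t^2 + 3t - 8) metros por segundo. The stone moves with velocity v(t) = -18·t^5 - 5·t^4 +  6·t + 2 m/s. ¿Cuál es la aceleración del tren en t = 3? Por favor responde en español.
Partiendo de la velocidad v(t) = t·(-20·t^2 + 3·t - 8), tomamos 1 derivada. Tomando d/dt de v(t), encontramos a(t) = -20·t^2 + t·(3 - 40·t) + 3·t - 8. Usando a(t) = -20·t^2 + t·(3 - 40·t) + 3·t - 8 y sustituyendo t = 3, encontramos a = -530.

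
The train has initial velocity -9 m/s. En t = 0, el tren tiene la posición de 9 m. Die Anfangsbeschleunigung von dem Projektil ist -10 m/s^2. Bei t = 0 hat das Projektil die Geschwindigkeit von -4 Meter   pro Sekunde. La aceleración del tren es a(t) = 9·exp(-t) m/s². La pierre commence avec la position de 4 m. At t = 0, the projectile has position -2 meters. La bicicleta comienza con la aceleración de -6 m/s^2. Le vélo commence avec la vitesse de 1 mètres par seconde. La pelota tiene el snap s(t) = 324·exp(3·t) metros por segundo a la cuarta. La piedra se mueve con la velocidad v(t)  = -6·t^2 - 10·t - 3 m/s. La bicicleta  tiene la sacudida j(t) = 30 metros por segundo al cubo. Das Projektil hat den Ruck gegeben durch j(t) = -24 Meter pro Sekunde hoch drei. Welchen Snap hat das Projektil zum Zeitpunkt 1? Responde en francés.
Nous devons dériver notre équation du jerk j(t) = -24 1 fois. En prenant d/dt de j(t), nous trouvons s(t) = 0. Nous avons le snap s(t) = 0. En substituant t = 1: s(1) = 0.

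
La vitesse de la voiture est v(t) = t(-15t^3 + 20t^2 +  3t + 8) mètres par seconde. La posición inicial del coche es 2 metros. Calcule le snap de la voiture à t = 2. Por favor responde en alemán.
Um dies zu lösen, müssen wir 3 Ableitungen unserer Gleichung für die Geschwindigkeit v(t) = t·(-15·t^3 + 20·t^2 + 3·t + 8) nehmen. Die Ableitung von der Geschwindigkeit ergibt die Beschleunigung: a(t) = -15·t^3 + 20·t^2 + t·(-45·t^2 + 40·t + 3) + 3·t + 8. Mit d/dt von a(t) finden wir j(t) = -90·t^2 + t·(40 - 90·t) + 80·t + 6. Die Ableitung von dem Ruck ergibt den Snap: s(t) = 120 - 360·t. Aus der Gleichung für den Snap s(t) = 120 - 360·t, setzen wir t = 2 ein und erhalten s = -600.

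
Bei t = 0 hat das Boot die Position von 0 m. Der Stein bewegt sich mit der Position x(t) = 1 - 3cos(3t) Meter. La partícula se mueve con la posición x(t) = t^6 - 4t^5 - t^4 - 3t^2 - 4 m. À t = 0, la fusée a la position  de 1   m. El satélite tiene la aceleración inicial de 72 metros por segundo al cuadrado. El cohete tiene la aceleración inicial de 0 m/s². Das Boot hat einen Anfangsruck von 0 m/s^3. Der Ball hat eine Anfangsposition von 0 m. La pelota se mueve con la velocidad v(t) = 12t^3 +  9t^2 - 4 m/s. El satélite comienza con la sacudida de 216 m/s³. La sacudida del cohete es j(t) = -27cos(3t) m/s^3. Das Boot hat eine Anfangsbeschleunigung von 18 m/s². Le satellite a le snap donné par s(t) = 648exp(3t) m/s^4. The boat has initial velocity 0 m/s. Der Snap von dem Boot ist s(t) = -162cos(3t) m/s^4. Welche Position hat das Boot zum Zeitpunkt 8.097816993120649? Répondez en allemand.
Wir müssen unsere Gleichung für den Snap s(t) = -162·cos(3·t) 4-mal integrieren. Das Integral von dem Snap, mit j(0) = 0, ergibt den Ruck: j(t) = -54·sin(3·t). Die Stammfunktion von dem Ruck, mit a(0) = 18, ergibt die Beschleunigung: a(t) = 18·cos(3·t). Das Integral von der Beschleunigung ist die Geschwindigkeit. Mit v(0) = 0 erhalten wir v(t) = 6·sin(3·t). Mit ∫v(t)dt und Anwendung von x(0) = 0, finden wir x(t) = 2 - 2·cos(3·t). Mit x(t) = 2 - 2·cos(3·t) und Einsetzen von t = 8.097816993120649, finden wir x = 0.664017662770524.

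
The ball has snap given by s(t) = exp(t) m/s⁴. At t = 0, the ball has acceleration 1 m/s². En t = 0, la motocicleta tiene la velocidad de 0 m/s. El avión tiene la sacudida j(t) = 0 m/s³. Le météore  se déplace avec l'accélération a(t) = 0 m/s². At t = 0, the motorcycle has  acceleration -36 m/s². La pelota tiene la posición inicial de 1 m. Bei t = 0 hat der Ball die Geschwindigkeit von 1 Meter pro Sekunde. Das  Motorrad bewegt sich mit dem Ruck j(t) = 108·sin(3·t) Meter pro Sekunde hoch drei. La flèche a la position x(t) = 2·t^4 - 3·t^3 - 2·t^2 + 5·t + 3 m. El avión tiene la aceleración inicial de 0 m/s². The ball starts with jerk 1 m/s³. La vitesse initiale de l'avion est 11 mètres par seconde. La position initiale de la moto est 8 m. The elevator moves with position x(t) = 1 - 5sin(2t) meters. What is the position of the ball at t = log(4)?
Starting from snap s(t) = exp(t), we take 4 integrals. Taking ∫s(t)dt and applying j(0) = 1, we find j(t) = exp(t). Taking ∫j(t)dt and applying a(0) = 1, we find a(t) = exp(t). Taking ∫a(t)dt and applying v(0) = 1, we find v(t) = exp(t). The antiderivative of velocity, with x(0) = 1, gives position: x(t) = exp(t). We have position x(t) = exp(t). Substituting t = log(4): x(log(4)) = 4.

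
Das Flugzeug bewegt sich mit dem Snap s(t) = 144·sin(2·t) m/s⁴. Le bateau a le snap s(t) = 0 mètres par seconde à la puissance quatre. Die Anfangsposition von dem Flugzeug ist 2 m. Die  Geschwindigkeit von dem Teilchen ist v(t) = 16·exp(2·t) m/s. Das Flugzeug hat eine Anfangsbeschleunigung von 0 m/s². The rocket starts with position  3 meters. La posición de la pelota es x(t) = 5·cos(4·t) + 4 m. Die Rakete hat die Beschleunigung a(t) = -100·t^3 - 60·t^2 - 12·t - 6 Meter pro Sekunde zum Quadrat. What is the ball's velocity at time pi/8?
We must differentiate our position equation x(t) = 5·cos(4·t) + 4 1 time. Taking d/dt of x(t), we find v(t) = -20·sin(4·t). Using v(t) = -20·sin(4·t) and substituting t = pi/8, we find v = -20.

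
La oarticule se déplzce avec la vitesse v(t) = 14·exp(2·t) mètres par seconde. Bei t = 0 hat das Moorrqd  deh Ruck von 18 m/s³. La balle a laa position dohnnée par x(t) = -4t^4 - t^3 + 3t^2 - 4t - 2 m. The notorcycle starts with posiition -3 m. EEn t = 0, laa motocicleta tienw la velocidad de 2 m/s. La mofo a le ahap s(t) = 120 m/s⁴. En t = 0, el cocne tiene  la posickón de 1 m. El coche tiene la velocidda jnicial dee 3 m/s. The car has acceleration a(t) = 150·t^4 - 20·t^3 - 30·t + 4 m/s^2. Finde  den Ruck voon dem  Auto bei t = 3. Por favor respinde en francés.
Nous devons dériver notre équation de l'accélération a(t) = 150·t^4 - 20·t^3 - 30·t + 4 1 fois. En dérivant l'accélération, nous obtenons le jerk: j(t) = 600·t^3 - 60·t^2 - 30. En utilisant j(t) = 600·t^3 - 60·t^2 - 30 et en substituant t = 3, nous trouvons j = 15630.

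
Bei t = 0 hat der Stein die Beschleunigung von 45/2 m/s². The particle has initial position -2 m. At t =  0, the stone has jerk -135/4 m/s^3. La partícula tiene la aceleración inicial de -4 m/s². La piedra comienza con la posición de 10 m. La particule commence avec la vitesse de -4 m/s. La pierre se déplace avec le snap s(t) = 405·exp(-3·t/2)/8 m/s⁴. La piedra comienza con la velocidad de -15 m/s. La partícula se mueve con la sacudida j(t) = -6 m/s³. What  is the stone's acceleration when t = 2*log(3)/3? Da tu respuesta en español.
Necesitamos integrar nuestra ecuación del snap s(t) = 405·exp(-3·t/2)/8 2 veces. La antiderivada del snap, con j(0) = -135/4, da la sacudida: j(t) = -135·exp(-3·t/2)/4. La integral de la sacudida es la aceleración. Usando a(0) = 45/2, obtenemos a(t) = 45·exp(-3·t/2)/2. De la ecuación de la aceleración a(t) = 45·exp(-3·t/2)/2, sustituimos t = 2*log(3)/3 para obtener a = 15/2.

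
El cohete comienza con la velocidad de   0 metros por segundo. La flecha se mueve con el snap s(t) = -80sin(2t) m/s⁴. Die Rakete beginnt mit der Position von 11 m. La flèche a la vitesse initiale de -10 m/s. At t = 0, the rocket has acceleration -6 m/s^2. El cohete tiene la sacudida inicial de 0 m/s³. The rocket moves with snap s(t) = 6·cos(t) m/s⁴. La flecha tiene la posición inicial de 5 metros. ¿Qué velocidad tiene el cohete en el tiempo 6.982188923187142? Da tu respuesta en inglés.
Starting from snap s(t) = 6·cos(t), we take 3 integrals. Finding the antiderivative of s(t) and using j(0) = 0: j(t) = 6·sin(t). Integrating jerk and using the initial condition a(0) = -6, we get a(t) = -6·cos(t). Taking ∫a(t)dt and applying v(0) = 0, we find v(t) = -6·sin(t). Using v(t) = -6·sin(t) and substituting t = 6.982188923187142, we find v = -3.86073174640858.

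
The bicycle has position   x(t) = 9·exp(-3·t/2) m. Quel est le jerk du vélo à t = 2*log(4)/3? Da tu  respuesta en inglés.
We must differentiate our position equation x(t) = 9·exp(-3·t/2) 3 times. The derivative of position gives velocity: v(t) = -27·exp(-3·t/2)/2. The derivative of velocity gives acceleration: a(t) = 81·exp(-3·t/2)/4. The derivative of acceleration gives jerk: j(t) = -243·exp(-3·t/2)/8. Using j(t) = -243·exp(-3·t/2)/8 and substituting t = 2*log(4)/3, we find j = -243/32.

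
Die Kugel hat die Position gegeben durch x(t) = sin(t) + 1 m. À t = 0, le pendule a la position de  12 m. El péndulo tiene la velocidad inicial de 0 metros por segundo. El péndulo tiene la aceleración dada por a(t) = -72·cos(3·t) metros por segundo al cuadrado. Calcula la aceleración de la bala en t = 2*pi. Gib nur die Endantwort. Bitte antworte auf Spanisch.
En t = 2*pi, a = 0.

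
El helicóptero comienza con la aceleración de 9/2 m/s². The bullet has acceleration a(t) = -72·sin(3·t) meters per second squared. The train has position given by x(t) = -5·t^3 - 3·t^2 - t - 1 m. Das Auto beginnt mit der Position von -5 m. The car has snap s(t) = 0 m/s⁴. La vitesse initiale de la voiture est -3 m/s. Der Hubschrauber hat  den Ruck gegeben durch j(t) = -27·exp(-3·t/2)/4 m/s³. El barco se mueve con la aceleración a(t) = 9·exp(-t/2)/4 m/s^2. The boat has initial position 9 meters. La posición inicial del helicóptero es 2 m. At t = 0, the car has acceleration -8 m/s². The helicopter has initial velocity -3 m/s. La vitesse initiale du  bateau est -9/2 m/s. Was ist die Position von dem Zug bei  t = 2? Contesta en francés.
De l'équation de la position x(t) = -5·t^3 - 3·t^2 - t - 1, nous substituons t = 2 pour obtenir x = -55.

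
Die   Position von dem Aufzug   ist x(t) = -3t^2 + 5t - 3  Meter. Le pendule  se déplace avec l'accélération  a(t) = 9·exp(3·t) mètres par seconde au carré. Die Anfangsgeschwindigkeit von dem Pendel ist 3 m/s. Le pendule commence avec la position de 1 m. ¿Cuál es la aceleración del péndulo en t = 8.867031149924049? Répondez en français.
En utilisant a(t) = 9·exp(3·t) et en substituant t = 8.867031149924049, nous trouvons a = 3213295066699.04.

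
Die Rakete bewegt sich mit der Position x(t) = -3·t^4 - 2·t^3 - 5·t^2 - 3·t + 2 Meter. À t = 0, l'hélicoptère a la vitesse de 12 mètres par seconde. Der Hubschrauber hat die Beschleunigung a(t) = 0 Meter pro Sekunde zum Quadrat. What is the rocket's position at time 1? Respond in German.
Aus der Gleichung für die Position x(t) = -3·t^4 - 2·t^3 - 5·t^2 - 3·t + 2, setzen wir t = 1 ein und erhalten x = -11.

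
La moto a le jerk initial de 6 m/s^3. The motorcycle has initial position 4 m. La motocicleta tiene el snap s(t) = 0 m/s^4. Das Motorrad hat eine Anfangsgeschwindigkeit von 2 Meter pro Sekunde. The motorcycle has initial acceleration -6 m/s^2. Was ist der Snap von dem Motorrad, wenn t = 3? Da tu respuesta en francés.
Nous avons le snap s(t) = 0. En substituant t = 3: s(3) = 0.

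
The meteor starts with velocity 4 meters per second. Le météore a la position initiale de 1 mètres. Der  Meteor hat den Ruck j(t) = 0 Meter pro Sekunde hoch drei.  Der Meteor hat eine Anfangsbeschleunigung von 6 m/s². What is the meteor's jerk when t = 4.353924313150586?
We have jerk j(t) = 0. Substituting t = 4.353924313150586: j(4.353924313150586) = 0.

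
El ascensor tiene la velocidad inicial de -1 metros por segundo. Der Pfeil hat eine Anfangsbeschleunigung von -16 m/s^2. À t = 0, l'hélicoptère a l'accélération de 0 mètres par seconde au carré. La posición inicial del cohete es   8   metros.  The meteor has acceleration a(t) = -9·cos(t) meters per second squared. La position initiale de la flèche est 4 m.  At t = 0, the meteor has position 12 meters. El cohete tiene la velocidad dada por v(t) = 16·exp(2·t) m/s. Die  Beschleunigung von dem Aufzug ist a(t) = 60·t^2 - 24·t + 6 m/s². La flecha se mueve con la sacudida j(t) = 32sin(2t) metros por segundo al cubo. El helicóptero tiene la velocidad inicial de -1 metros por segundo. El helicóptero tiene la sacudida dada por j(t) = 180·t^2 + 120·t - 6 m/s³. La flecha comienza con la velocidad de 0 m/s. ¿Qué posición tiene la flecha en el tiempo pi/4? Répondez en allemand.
Ausgehend von dem Ruck j(t) = 32·sin(2·t), nehmen wir 3 Integrale. Das Integral von dem Ruck ist die Beschleunigung. Mit a(0) = -16 erhalten wir a(t) = -16·cos(2·t). Mit ∫a(t)dt und Anwendung von v(0) = 0, finden wir v(t) = -8·sin(2·t). Das Integral von der Geschwindigkeit ist die Position. Mit x(0) = 4 erhalten wir x(t) = 4·cos(2·t). Wir haben die Position x(t) = 4·cos(2·t). Durch Einsetzen von t = pi/4: x(pi/4) = 0.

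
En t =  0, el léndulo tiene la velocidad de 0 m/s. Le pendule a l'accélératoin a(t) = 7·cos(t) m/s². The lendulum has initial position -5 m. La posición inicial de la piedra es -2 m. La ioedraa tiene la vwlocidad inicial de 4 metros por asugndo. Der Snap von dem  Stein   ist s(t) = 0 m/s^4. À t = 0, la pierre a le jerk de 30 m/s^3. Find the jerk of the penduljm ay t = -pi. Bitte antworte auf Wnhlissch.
Starting from acceleration a(t) = 7·cos(t), we take 1 derivative. Differentiating acceleration, we get jerk: j(t) = -7·sin(t). From the given jerk equation j(t) = -7·sin(t), we substitute t = -pi to get j = 0.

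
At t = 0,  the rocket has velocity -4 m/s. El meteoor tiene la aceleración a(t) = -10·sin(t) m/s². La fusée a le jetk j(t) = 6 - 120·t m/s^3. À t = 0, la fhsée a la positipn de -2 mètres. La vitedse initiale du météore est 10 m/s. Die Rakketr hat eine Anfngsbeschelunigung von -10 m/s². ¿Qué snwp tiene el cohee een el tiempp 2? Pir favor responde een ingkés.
To solve this, we need to take 1 derivative of our jerk equation j(t) = 6 - 120·t. Differentiating jerk, we get snap: s(t) = -120. Using s(t) = -120 and substituting t = 2, we find s = -120.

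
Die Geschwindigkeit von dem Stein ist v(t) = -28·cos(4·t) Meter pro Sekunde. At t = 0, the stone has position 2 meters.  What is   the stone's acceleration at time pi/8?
To solve this, we need to take 1 derivative of our velocity equation v(t) = -28·cos(4·t). The derivative of velocity gives acceleration: a(t) = 112·sin(4·t). We have acceleration a(t) = 112·sin(4·t). Substituting t = pi/8: a(pi/8) = 112.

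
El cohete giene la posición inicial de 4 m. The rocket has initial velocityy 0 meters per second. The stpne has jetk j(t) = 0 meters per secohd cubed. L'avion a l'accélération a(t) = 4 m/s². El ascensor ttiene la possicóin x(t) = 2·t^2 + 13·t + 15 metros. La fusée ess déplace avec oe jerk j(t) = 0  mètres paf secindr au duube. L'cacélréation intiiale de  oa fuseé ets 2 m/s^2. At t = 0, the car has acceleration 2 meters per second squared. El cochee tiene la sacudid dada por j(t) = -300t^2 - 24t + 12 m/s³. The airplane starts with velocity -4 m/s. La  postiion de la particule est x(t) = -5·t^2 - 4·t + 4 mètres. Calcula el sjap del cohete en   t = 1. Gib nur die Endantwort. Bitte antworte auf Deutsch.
Die Antwort ist 0.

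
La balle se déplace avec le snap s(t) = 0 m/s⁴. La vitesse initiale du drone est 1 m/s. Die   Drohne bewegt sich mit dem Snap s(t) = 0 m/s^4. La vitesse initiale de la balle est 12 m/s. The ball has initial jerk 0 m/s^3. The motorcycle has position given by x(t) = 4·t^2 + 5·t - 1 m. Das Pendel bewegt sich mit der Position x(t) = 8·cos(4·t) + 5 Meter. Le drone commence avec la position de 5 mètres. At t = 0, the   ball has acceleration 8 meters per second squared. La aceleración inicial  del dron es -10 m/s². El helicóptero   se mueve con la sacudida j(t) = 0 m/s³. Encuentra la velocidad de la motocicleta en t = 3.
Partiendo de la posición x(t) = 4·t^2 + 5·t - 1, tomamos 1 derivada. Tomando d/dt de x(t), encontramos v(t) = 8·t + 5. De la ecuación de la velocidad v(t) = 8·t + 5, sustituimos t = 3 para obtener v = 29.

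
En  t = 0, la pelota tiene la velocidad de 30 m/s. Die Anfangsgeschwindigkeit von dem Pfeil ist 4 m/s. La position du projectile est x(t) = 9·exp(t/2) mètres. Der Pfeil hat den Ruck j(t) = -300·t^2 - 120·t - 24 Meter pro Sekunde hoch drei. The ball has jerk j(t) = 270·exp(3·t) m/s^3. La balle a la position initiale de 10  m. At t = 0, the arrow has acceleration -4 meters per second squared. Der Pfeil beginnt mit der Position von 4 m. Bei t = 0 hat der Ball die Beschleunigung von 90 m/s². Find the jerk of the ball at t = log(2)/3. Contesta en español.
Usando j(t) = 270·exp(3·t) y sustituyendo t = log(2)/3, encontramos j = 540.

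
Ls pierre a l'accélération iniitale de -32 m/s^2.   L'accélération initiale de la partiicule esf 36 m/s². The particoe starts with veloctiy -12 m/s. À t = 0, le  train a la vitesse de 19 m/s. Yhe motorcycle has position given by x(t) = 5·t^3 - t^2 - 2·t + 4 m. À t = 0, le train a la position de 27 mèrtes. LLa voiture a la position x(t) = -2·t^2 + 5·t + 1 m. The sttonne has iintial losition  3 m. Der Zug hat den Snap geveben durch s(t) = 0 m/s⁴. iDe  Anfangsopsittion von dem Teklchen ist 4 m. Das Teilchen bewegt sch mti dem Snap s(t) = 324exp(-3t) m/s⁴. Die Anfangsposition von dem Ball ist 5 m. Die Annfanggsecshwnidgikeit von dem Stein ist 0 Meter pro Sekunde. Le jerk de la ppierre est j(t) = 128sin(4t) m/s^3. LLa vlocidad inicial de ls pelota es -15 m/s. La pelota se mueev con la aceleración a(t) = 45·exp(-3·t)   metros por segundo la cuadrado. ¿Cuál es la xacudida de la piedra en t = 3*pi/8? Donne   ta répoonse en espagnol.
De la ecuación de la sacudida j(t) = 128·sin(4·t), sustituimos t = 3*pi/8 para obtener j = -128.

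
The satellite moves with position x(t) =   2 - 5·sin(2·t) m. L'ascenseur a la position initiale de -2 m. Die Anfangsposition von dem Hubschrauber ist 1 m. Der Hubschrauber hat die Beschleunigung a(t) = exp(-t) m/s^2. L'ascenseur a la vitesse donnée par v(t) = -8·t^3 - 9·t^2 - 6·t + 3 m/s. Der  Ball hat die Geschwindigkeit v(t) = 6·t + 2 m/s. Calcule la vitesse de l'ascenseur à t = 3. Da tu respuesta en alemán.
Mit v(t) = -8·t^3 - 9·t^2 - 6·t + 3 und Einsetzen von t = 3, finden wir v = -312.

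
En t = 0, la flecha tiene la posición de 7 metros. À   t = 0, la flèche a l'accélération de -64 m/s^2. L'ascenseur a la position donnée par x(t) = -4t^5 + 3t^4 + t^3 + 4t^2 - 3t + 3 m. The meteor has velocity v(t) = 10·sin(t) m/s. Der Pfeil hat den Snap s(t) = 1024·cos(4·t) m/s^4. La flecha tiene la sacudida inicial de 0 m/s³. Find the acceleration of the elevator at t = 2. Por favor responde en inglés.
We must differentiate our position equation x(t) = -4·t^5 + 3·t^4 + t^3 + 4·t^2 - 3·t + 3 2 times. Taking d/dt of x(t), we find v(t) = -20·t^4 + 12·t^3 + 3·t^2 + 8·t - 3. The derivative of velocity gives acceleration: a(t) = -80·t^3 + 36·t^2 + 6·t + 8. We have acceleration a(t) = -80·t^3 + 36·t^2 + 6·t + 8. Substituting t = 2: a(2) = -476.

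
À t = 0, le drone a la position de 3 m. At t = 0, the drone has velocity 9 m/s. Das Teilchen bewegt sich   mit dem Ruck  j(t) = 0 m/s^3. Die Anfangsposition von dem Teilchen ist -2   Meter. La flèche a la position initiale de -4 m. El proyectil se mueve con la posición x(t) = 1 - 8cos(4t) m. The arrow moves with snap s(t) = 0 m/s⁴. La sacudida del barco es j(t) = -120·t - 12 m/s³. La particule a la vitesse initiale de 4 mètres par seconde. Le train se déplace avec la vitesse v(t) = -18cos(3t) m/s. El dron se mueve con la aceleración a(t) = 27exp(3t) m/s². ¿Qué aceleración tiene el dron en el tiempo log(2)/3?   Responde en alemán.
Wir haben die Beschleunigung a(t) = 27·exp(3·t). Durch Einsetzen von t = log(2)/3: a(log(2)/3) = 54.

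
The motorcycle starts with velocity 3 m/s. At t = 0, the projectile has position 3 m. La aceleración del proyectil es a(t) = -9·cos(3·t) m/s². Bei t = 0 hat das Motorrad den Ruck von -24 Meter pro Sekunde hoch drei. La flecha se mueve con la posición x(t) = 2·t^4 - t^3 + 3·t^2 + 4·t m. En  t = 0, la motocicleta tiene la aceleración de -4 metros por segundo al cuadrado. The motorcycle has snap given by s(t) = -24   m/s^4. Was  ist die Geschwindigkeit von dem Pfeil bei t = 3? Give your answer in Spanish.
Partiendo de la posición x(t) = 2·t^4 - t^3 + 3·t^2 + 4·t, tomamos 1 derivada. Tomando d/dt de x(t), encontramos v(t) = 8·t^3 - 3·t^2 + 6·t + 4. De la ecuación de la velocidad v(t) = 8·t^3 - 3·t^2 + 6·t + 4, sustituimos t = 3 para obtener v = 211.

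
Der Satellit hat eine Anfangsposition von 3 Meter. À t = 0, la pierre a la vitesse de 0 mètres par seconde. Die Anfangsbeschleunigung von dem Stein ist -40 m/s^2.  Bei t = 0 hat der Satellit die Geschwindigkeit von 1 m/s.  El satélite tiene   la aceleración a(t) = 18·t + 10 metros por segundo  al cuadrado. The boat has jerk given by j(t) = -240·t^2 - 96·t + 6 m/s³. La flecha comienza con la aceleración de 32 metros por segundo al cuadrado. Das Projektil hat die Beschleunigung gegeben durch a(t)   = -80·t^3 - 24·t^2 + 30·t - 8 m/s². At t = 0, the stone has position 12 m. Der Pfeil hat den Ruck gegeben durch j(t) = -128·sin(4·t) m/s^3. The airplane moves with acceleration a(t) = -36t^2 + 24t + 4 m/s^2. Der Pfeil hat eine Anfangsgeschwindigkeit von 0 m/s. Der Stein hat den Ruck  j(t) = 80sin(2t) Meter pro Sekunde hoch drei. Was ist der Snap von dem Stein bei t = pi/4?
Um dies zu lösen, müssen wir 1 Ableitung unserer Gleichung für den Ruck j(t) = 80·sin(2·t) nehmen. Durch Ableiten von dem Ruck erhalten wir den Snap: s(t) = 160·cos(2·t). Aus der Gleichung für den Snap s(t) = 160·cos(2·t), setzen wir t = pi/4 ein und erhalten s = 0.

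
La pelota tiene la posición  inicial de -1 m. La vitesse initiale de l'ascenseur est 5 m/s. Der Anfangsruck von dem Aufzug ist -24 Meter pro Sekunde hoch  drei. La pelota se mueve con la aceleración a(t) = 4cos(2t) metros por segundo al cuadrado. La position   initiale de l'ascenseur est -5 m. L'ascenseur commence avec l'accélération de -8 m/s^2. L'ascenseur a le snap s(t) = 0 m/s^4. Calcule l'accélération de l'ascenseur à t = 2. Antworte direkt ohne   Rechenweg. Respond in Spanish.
a(2) = -56.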